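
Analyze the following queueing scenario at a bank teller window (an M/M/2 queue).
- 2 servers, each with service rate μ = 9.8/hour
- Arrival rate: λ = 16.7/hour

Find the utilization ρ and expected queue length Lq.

Traffic intensity: ρ = λ/(cμ) = 16.7/(2×9.8) = 0.8520
Since ρ = 0.8520 < 1, system is stable.
Offered load a = λ/μ = cρ = 16.7/9.8 = 1.7041
P₀ = [ Σₙ₌₀^1 aⁿ/n! + a^2/(2!(1-ρ)) ]⁻¹
Σ = a^0/0! + a^1/1! = 1.0000 + 1.7041 = 2.7041
a^2/(2!(1-ρ)) = 2.90389/(2 × 0.147959) = 9.8132
P₀ = 1/(2.7041 + 9.8132) = 0.07989
Lq = P₀·a^2·ρ / (2!(1-ρ)²) = 0.079890 × 2.9039 × 0.85204 / (2 × 0.021892) = 4.5146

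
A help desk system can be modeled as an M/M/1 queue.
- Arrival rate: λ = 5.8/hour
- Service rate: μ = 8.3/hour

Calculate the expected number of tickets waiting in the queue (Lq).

ρ = λ/μ = 5.8/8.3 = 0.6988
For M/M/1: Lq = λ²/(μ(μ-λ))
Lq = 33.64/(8.3 × 2.50)
Lq = 1.6212 tickets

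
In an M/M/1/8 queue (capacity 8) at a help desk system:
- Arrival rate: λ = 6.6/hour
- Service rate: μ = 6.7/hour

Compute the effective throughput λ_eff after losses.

ρ = λ/μ = 6.6/6.7 = 0.985075
P₀ = (1-ρ)/(1-ρ^(K+1)) = (1-0.985075)/(1-0.985075^9) = 0.01492/0.1266 = 0.1179
P_K = P₀×ρ^K = 0.1179 × 0.985075^8 = 0.1179 × 0.8867 = 0.1045
λ_eff = λ(1-P_K) = 6.6 × (1 - 0.10455) = 6.6 × 0.89545 = 5.9100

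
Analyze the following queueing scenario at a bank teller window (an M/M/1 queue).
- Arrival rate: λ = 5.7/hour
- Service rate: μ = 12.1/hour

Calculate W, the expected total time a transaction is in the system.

First, compute utilization: ρ = λ/μ = 5.7/12.1 = 0.4711
For M/M/1: W = 1/(μ-λ)
W = 1/(12.1-5.7) = 1/6.40
W = 0.1562 hours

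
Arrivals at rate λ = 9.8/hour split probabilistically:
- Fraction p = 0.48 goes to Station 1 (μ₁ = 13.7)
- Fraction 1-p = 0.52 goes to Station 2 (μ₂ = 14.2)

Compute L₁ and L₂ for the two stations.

Effective rates: λ₁ = 9.8×0.48 = 4.704, λ₂ = 9.8×0.52 = 5.096
Station 1: ρ₁ = 4.704/13.7 = 0.34336, L₁ = ρ₁/(1-ρ₁) = 0.34336/(1-0.34336) = 0.5229
Station 2: ρ₂ = 5.096/14.2 = 0.3589, L₂ = ρ₂/(1-ρ₂) = 0.3589/(1-0.3589) = 0.5598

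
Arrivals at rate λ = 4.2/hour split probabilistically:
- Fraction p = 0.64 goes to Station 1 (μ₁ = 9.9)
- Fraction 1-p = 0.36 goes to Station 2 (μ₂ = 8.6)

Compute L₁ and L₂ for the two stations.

Effective rates: λ₁ = 4.2×0.64 = 2.688, λ₂ = 4.2×0.36 = 1.512
Station 1: ρ₁ = 2.688/9.9 = 0.2715, L₁ = ρ₁/(1-ρ₁) = 0.2715/(1-0.2715) = 0.3727
Station 2: ρ₂ = 1.512/8.6 = 0.1758, L₂ = ρ₂/(1-ρ₂) = 0.1758/(1-0.1758) = 0.2133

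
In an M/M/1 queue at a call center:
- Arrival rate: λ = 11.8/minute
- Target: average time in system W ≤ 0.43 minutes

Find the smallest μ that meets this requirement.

For M/M/1: W = 1/(μ-λ)
Need W ≤ 0.43, so 1/(μ-λ) ≤ 0.43
μ - λ ≥ 1/0.43 = 2.3256
μ ≥ 11.8 + 2.3256 = 14.1256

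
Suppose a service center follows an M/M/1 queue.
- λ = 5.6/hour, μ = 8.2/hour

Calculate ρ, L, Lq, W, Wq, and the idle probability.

Step 1: ρ = λ/μ = 5.6/8.2 = 0.6829
Step 2: L = λ/(μ-λ) = 5.6/2.60 = 2.1538
Step 3: Lq = λ²/(μ(μ-λ)) = 31.36/(8.2×2.60) = 1.4709
Step 4: W = 1/(μ-λ) = 1/2.60 = 0.3846
Step 5: Wq = λ/(μ(μ-λ)) = 5.6/(8.2×2.60) = 0.2627
Step 6: P(0) = 1-ρ = 0.3171
Verify: L = λW = 5.6×0.3846 = 2.1538 ✔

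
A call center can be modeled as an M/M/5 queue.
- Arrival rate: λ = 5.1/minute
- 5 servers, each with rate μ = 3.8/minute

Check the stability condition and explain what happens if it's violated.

Stability requires ρ = λ/(cμ) < 1
ρ = 5.1/(5 × 3.8) = 5.1/19.00 = 0.2684
Since 0.2684 < 1, the system is STABLE.
The servers are busy 26.84% of the time.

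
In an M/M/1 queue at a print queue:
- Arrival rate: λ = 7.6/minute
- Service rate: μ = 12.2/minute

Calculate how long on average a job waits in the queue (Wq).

First, compute utilization: ρ = λ/μ = 7.6/12.2 = 0.6230
For M/M/1: Wq = λ/(μ(μ-λ))
Wq = 7.6/(12.2 × (12.2-7.6))
Wq = 7.6/(12.2 × 4.60)
Wq = 0.1354 minutes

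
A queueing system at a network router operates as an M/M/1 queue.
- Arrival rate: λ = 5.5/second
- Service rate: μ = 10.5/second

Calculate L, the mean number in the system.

ρ = λ/μ = 5.5/10.5 = 0.5238
For M/M/1: L = λ/(μ-λ)
L = 5.5/(10.5-5.5) = 5.5/5.00
L = 1.1000 packets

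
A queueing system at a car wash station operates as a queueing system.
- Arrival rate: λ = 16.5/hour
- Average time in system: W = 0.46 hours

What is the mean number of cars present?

Little's Law: L = λW
L = 16.5 × 0.46 = 7.5900 cars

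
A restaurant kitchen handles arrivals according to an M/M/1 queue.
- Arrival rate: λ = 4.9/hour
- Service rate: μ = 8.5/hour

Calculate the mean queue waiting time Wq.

First, compute utilization: ρ = λ/μ = 4.9/8.5 = 0.5765
For M/M/1: Wq = λ/(μ(μ-λ))
Wq = 4.9/(8.5 × (8.5-4.9))
Wq = 4.9/(8.5 × 3.60)
Wq = 0.1601 hours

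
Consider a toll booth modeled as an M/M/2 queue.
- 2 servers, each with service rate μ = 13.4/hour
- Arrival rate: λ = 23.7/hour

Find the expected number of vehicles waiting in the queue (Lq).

Traffic intensity: ρ = λ/(cμ) = 23.7/(2×13.4) = 0.8843
Since ρ = 0.8843 < 1, system is stable.
Offered load a = λ/μ = cρ = 23.7/13.4 = 1.7687
P₀ = [ Σₙ₌₀^1 aⁿ/n! + a^2/(2!(1-ρ)) ]⁻¹
Σ = a^0/0! + a^1/1! = 1.0000 + 1.7687 = 2.7687
a^2/(2!(1-ρ)) = 3.1281/(2 × 0.11567) = 13.5217
P₀ = 1/(2.7687 + 13.5217) = 0.06139
Lq = P₀·a^2·ρ / (2!(1-ρ)²) = 0.0613861 × 3.12815 × 0.884328 / (2 × 0.0133799) = 6.3458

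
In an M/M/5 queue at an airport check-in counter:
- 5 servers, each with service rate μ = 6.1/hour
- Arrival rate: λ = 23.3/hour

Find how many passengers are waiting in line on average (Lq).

Traffic intensity: ρ = λ/(cμ) = 23.3/(5×6.1) = 0.7639
Since ρ = 0.7639 < 1, system is stable.
Offered load a = λ/μ = cρ = 23.3/6.1 = 3.8197
P₀ = [ Σₙ₌₀^4 aⁿ/n! + a^5/(5!(1-ρ)) ]⁻¹
Σ = a^0/0! + a^1/1! + a^2/2! + a^3/3! + a^4/4! = 1.0000 + 3.8197 + 7.2949 + 9.2881 + 8.8694 = 30.2721
a^5/(5!(1-ρ)) = 813.0747/(120 × 0.2360656) = 28.7023
P₀ = 1/(30.2721 + 28.7023) = 0.01696
Lq = P₀·a^5·ρ / (5!(1-ρ)²) = 0.016957 × 813.0747 × 0.76393 / (120 × 0.055727) = 1.5750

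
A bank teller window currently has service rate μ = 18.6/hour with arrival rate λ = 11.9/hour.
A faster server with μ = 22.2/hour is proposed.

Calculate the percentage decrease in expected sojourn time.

System 1: ρ₁ = 11.9/18.6 = 0.6398, W₁ = 1/(18.6-11.9) = 0.14925
System 2: ρ₂ = 11.9/22.2 = 0.5360, W₂ = 1/(22.2-11.9) = 0.097087
Improvement: (W₁-W₂)/W₁ = (0.14925-0.097087)/0.14925 = 34.95%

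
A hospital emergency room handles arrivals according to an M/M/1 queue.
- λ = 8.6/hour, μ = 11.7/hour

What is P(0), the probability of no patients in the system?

ρ = λ/μ = 8.6/11.7 = 0.7350
P(0) = 1 - ρ = 1 - 0.7350 = 0.2650
The server is idle 26.50% of the time.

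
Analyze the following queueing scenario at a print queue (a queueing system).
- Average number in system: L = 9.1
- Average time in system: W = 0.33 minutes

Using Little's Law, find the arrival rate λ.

Little's Law: L = λW, so λ = L/W
λ = 9.1/0.33 = 27.5758 jobs/minute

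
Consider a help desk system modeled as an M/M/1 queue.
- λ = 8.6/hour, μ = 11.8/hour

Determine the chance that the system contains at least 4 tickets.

ρ = λ/μ = 8.6/11.8 = 0.7288
P(N ≥ n) = ρⁿ
P(N ≥ 4) = 0.7288^4
P(N ≥ 4) = 0.2821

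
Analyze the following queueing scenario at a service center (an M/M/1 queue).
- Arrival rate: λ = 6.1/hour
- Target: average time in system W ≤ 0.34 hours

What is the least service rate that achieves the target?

For M/M/1: W = 1/(μ-λ)
Need W ≤ 0.34, so 1/(μ-λ) ≤ 0.34
μ - λ ≥ 1/0.34 = 2.9412
μ ≥ 6.1 + 2.9412 = 9.0412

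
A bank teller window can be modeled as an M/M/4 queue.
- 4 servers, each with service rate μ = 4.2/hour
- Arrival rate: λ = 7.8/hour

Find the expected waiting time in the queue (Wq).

Traffic intensity: ρ = λ/(cμ) = 7.8/(4×4.2) = 0.4643
Since ρ = 0.4643 < 1, system is stable.
Offered load a = λ/μ = cρ = 7.8/4.2 = 1.8571
P₀ = [ Σₙ₌₀^3 aⁿ/n! + a^4/(4!(1-ρ)) ]⁻¹
Σ = a^0/0! + a^1/1! + a^2/2! + a^3/3! = 1.00000 + 1.85714 + 1.72449 + 1.06754 = 5.6492
a^4/(4!(1-ρ)) = 11.8955/(24 × 0.5357) = 0.9252
P₀ = 1/(5.6492 + 0.9252) = 0.1521
Lq = P₀·a^4·ρ / (4!(1-ρ)²) = 0.1521 × 11.8955 × 0.4643 / (24 × 0.2870) = 0.1220
Wq = Lq/λ = 0.1220/7.8 = 0.01564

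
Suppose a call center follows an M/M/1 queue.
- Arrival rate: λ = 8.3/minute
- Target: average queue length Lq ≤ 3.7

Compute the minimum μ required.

For M/M/1: Lq = λ²/(μ(μ-λ))
Need Lq ≤ 3.7, i.e. μ(μ-λ) ≥ λ²/3.7
μ² - 8.3μ - 68.89/3.7 ≥ 0  →  μ² - 8.3μ - 18.61892 ≥ 0
Quadratic formula (positive root): μ = [λ + √(λ² + 4×18.61892)]/2
Discriminant: 68.89 + 4×18.61892 = 143.3657, √143.3657 = 11.97354
μ ≥ (8.3 + 11.97354)/2 = 10.1368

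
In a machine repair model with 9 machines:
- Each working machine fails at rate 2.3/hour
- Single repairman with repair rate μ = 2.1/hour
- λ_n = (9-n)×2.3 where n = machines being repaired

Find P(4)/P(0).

P(4)/P(0) = ∏_{i=0}^{4-1} λ_i/μ_{i+1}
= (9-0)×2.3/2.1 × (9-1)×2.3/2.1 × (9-2)×2.3/2.1 × (9-3)×2.3/2.1
= 4351.2692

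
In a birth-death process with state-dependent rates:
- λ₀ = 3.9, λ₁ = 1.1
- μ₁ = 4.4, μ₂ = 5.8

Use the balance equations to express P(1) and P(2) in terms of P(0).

Balance equations:
State 0: λ₀P₀ = μ₁P₁ → P₁ = (λ₀/μ₁)P₀ = (3.9/4.4)P₀ = 0.8864P₀
State 1: P₂ = (λ₀λ₁)/(μ₁μ₂)P₀ = (3.9×1.1)/(4.4×5.8)P₀ = 0.1681P₀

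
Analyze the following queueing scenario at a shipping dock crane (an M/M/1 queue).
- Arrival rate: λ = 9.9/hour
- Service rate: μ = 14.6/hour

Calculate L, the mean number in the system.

ρ = λ/μ = 9.9/14.6 = 0.6781
For M/M/1: L = λ/(μ-λ)
L = 9.9/(14.6-9.9) = 9.9/4.70
L = 2.1064 containers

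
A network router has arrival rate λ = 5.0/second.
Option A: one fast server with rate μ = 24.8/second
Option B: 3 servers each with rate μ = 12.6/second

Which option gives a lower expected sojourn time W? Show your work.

Option A: single server μ = 24.8 (M/M/1)
  ρ_A = 5.0/24.8 = 0.2016
  W_A = 1/(μ-λ) = 1/(24.8-5.0) = 1/19.80 = 0.05051

Option B: 3 servers μ = 12.6 (M/M/3)
  ρ_B = λ/(cμ) = 5.0/(3×12.6) = 0.1323
  Offered load a = λ/μ = cρ = 5.0/12.6 = 0.3968
  P₀ = [ Σₙ₌₀^2 aⁿ/n! + a^3/(3!(1-ρ)) ]⁻¹
  Σ = a^0/0! + a^1/1! + a^2/2! = 1.0000 + 0.39683 + 0.078735 = 1.4756
  a^3/(3!(1-ρ)) = 0.06249/(6 × 0.8677) = 0.01200
  P₀ = 1/(1.4756 + 0.01200) = 0.6722
  Lq = P₀·a^3·ρ / (3!(1-ρ)²) = 0.6722 × 0.06249 × 0.1323 / (6 × 0.7529) = 0.001230
  Wq_B = Lq/λ = 0.00122995/5.0 = 0.00024599
  W_B = Wq_B + 1/μ = 0.00024599 + 0.079365 = 0.07961

Since W_A = 0.05051 < W_B = 0.07961, Option A (single fast server) has the shorter time in system.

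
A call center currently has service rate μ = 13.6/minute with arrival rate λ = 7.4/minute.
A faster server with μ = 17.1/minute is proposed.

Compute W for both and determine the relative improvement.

System 1: ρ₁ = 7.4/13.6 = 0.5441, W₁ = 1/(13.6-7.4) = 0.1613
System 2: ρ₂ = 7.4/17.1 = 0.4327, W₂ = 1/(17.1-7.4) = 0.1031
Improvement: (W₁-W₂)/W₁ = (0.1613-0.1031)/0.1613 = 36.08%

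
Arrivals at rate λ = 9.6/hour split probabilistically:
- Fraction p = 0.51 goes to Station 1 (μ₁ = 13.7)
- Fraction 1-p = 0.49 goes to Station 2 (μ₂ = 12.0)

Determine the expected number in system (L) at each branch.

Effective rates: λ₁ = 9.6×0.51 = 4.896, λ₂ = 9.6×0.49 = 4.704
Station 1: ρ₁ = 4.896/13.7 = 0.35737, L₁ = ρ₁/(1-ρ₁) = 0.35737/(1-0.35737) = 0.5561
Station 2: ρ₂ = 4.704/12.0 = 0.3920, L₂ = ρ₂/(1-ρ₂) = 0.3920/(1-0.3920) = 0.6447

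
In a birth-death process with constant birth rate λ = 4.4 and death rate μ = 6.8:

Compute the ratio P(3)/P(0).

For constant rates: P(n)/P(0) = (λ/μ)^n
P(3)/P(0) = (4.4/6.8)^3 = 0.64706^3 = 0.2709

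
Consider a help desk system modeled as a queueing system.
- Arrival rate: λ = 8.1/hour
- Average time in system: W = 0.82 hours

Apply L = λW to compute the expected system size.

Little's Law: L = λW
L = 8.1 × 0.82 = 6.6420 tickets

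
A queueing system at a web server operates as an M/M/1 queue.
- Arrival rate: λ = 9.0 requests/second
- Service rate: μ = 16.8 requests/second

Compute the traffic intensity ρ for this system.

Server utilization: ρ = λ/μ
ρ = 9.0/16.8 = 0.5357
The server is busy 53.57% of the time.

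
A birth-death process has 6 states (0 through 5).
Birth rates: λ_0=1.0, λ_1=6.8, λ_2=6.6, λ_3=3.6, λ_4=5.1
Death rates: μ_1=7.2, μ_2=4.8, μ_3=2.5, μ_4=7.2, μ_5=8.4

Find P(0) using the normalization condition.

Ratios P(n)/P(0) = (λ₀···λₙ₋₁)/(μ₁···μₙ):
P(1)/P(0) = (1.0)/(7.2) = 0.1389
P(2)/P(0) = (1.0×6.8)/(7.2×4.8) = 0.1968
P(3)/P(0) = (1.0×6.8×6.6)/(7.2×4.8×2.5) = 0.5194
P(4)/P(0) = (1.0×6.8×6.6×3.6)/(7.2×4.8×2.5×7.2) = 0.2597
P(5)/P(0) = (1.0×6.8×6.6×3.6×5.1)/(7.2×4.8×2.5×7.2×8.4) = 0.1577

Normalization: ∑ P(n) = 1
P(0) × (1.0000 + 0.1389 + 0.1968 + 0.5194 + 0.2597 + 0.1577) = 1
P(0) × 2.2725 = 1
P(0) = 1/2.2725 = 0.4400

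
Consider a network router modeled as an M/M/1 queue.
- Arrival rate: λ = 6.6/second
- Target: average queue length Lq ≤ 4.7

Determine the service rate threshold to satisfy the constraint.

For M/M/1: Lq = λ²/(μ(μ-λ))
Need Lq ≤ 4.7, i.e. μ(μ-λ) ≥ λ²/4.7
μ² - 6.6μ - 43.56/4.7 ≥ 0  →  μ² - 6.6μ - 9.268085 ≥ 0
Quadratic formula (positive root): μ = [λ + √(λ² + 4×9.268085)]/2
Discriminant: 43.56 + 4×9.268085 = 80.63234, √80.63234 = 8.9796
μ ≥ (6.6 + 8.9796)/2 = 7.7898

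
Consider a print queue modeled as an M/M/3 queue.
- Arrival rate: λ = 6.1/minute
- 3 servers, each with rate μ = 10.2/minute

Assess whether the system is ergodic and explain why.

Stability requires ρ = λ/(cμ) < 1
ρ = 6.1/(3 × 10.2) = 6.1/30.60 = 0.1993
Since 0.1993 < 1, the system is STABLE.
The servers are busy 19.93% of the time.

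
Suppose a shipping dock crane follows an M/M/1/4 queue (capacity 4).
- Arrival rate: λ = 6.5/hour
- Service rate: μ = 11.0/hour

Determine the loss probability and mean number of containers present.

ρ = λ/μ = 6.5/11.0 = 0.59091
P₀ = (1-ρ)/(1-ρ^(K+1)) = (1-0.59091)/(1-0.59091^5) = 0.40909/0.92795 = 0.4409
P_K = P₀×ρ^K = 0.4409 × 0.59091^4 = 0.4409 × 0.1219 = 0.05375
Blocking probability P_4 = 0.05375 (5.37%)
L = ρ[1 - (K+1)ρ^K + Kρ^(K+1)] / [(1-ρ)(1-ρ^(K+1))]
L = 0.59091 × (1 - 5×0.12192 + 4×0.072045) / ((1 - 0.59091) × (1 - 0.072045)) = 1.0563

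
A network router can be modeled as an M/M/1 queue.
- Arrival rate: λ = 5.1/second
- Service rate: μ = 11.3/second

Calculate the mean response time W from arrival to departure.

First, compute utilization: ρ = λ/μ = 5.1/11.3 = 0.4513
For M/M/1: W = 1/(μ-λ)
W = 1/(11.3-5.1) = 1/6.20
W = 0.1613 seconds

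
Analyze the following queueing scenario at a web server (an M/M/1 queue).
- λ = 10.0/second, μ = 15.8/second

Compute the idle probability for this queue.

ρ = λ/μ = 10.0/15.8 = 0.6329
P(0) = 1 - ρ = 1 - 0.6329 = 0.3671
The server is idle 36.71% of the time.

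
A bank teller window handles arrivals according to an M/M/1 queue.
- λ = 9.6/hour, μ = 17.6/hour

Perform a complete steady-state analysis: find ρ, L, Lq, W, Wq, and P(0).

Step 1: ρ = λ/μ = 9.6/17.6 = 0.5455
Step 2: L = λ/(μ-λ) = 9.6/8.00 = 1.2000
Step 3: Lq = λ²/(μ(μ-λ)) = 92.16/(17.6×8.00) = 0.6545
Step 4: W = 1/(μ-λ) = 1/8.00 = 0.1250
Step 5: Wq = λ/(μ(μ-λ)) = 9.6/(17.6×8.00) = 0.06818
Step 6: P(0) = 1-ρ = 0.4545
Verify: L = λW = 9.6×0.1250 = 1.2000 ✔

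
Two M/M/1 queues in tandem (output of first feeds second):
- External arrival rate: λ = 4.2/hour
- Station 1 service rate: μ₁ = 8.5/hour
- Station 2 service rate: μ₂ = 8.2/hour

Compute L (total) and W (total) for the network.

By Jackson's theorem, each station behaves as independent M/M/1.
Station 1: ρ₁ = 4.2/8.5 = 0.4941, L₁ = ρ₁/(1-ρ₁) = λ/(μ₁-λ) = 4.2/4.30 = 0.97674
Station 2: ρ₂ = 4.2/8.2 = 0.5122, L₂ = ρ₂/(1-ρ₂) = λ/(μ₂-λ) = 4.2/4.00 = 1.0500
Total: L = L₁ + L₂ = 0.97674 + 1.0500 = 2.02674
W = L/λ = 2.02674/4.2 = 0.4826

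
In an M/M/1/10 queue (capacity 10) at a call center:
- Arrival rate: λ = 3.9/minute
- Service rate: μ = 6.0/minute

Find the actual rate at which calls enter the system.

ρ = λ/μ = 3.9/6.0 = 0.6500
P₀ = (1-ρ)/(1-ρ^(K+1)) = (1-0.6500)/(1-0.6500^11) = 0.3500/0.9912 = 0.3531
P_K = P₀×ρ^K = 0.35309 × 0.6500^10 = 0.35309 × 0.013463 = 0.004754
λ_eff = λ(1-P_K) = 3.9 × (1 - 0.004754) = 3.9 × 0.99525 = 3.8815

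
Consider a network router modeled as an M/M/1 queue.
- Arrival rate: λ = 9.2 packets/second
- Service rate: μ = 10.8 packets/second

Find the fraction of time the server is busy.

Server utilization: ρ = λ/μ
ρ = 9.2/10.8 = 0.8519
The server is busy 85.19% of the time.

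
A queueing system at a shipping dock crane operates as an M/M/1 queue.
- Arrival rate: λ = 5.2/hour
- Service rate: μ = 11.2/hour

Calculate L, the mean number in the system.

ρ = λ/μ = 5.2/11.2 = 0.4643
For M/M/1: L = λ/(μ-λ)
L = 5.2/(11.2-5.2) = 5.2/6.00
L = 0.8667 containers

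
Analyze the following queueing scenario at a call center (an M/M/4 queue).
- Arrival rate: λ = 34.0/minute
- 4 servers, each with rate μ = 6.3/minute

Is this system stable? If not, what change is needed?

Stability requires ρ = λ/(cμ) < 1
ρ = 34.0/(4 × 6.3) = 34.0/25.20 = 1.3492
Since 1.3492 ≥ 1, the system is UNSTABLE.
Need c > λ/μ = 34.0/6.3 = 5.40.
Minimum servers needed: c = 6.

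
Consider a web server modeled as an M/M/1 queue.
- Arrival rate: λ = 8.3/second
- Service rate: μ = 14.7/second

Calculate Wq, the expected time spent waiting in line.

First, compute utilization: ρ = λ/μ = 8.3/14.7 = 0.5646
For M/M/1: Wq = λ/(μ(μ-λ))
Wq = 8.3/(14.7 × (14.7-8.3))
Wq = 8.3/(14.7 × 6.40)
Wq = 0.08822 seconds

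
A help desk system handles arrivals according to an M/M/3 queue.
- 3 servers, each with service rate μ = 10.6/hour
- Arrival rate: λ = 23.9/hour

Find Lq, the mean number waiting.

Traffic intensity: ρ = λ/(cμ) = 23.9/(3×10.6) = 0.7516
Since ρ = 0.7516 < 1, system is stable.
Offered load a = λ/μ = cρ = 23.9/10.6 = 2.2547
P₀ = [ Σₙ₌₀^2 aⁿ/n! + a^3/(3!(1-ρ)) ]⁻¹
Σ = a^0/0! + a^1/1! + a^2/2! = 1.0000 + 2.2547 + 2.5419 = 5.7966
a^3/(3!(1-ρ)) = 11.4624/(6 × 0.248428) = 7.6900
P₀ = 1/(5.7966 + 7.6900) = 0.07415
Lq = P₀·a^3·ρ / (3!(1-ρ)²) = 0.07415 × 11.4624 × 0.7516 / (6 × 0.06172) = 1.7250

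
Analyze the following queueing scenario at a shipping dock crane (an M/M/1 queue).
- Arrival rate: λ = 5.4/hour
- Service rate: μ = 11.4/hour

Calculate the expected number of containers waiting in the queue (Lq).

ρ = λ/μ = 5.4/11.4 = 0.4737
For M/M/1: Lq = λ²/(μ(μ-λ))
Lq = 29.16/(11.4 × 6.00)
Lq = 0.4263 containers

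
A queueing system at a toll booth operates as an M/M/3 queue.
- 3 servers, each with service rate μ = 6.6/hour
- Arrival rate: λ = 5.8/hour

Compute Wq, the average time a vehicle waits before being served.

Traffic intensity: ρ = λ/(cμ) = 5.8/(3×6.6) = 0.2929
Since ρ = 0.2929 < 1, system is stable.
Offered load a = λ/μ = cρ = 5.8/6.6 = 0.8788
P₀ = [ Σₙ₌₀^2 aⁿ/n! + a^3/(3!(1-ρ)) ]⁻¹
Σ = a^0/0! + a^1/1! + a^2/2! = 1.0000 + 0.8788 + 0.3861 = 2.2649
a^3/(3!(1-ρ)) = 0.6787/(6 × 0.7071) = 0.1600
P₀ = 1/(2.2649 + 0.1600) = 0.4124
Lq = P₀·a^3·ρ / (3!(1-ρ)²) = 0.4124 × 0.6787 × 0.2929 / (6 × 0.4999) = 0.02733
Wq = Lq/λ = 0.02733/5.8 = 0.004712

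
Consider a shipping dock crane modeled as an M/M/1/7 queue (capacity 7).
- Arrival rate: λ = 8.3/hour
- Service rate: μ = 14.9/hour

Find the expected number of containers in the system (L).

ρ = λ/μ = 8.3/14.9 = 0.55705
P₀ = (1-ρ)/(1-ρ^(K+1)) = (1-0.55705)/(1-0.55705^8) = 0.4429/0.9907 = 0.4471
P_K = P₀×ρ^K = 0.447095 × 0.55705^7 = 0.447095 × 0.0166441 = 0.007441
L = ρ[1 - (K+1)ρ^K + Kρ^(K+1)] / [(1-ρ)(1-ρ^(K+1))]
L = 0.55705 × (1 - 8×0.016644 + 7×0.0092716) / ((1 - 0.55705) × (1 - 0.0092716)) = 1.1827 containers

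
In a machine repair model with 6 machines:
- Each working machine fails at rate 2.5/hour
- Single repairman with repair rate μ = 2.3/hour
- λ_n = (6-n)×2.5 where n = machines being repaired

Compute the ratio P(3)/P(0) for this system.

P(3)/P(0) = ∏_{i=0}^{3-1} λ_i/μ_{i+1}
= (6-0)×2.5/2.3 × (6-1)×2.5/2.3 × (6-2)×2.5/2.3
= 154.1054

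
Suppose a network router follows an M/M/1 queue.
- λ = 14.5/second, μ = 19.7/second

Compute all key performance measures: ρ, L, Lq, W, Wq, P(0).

Step 1: ρ = λ/μ = 14.5/19.7 = 0.7360
Step 2: L = λ/(μ-λ) = 14.5/5.20 = 2.7885
Step 3: Lq = λ²/(μ(μ-λ)) = 210.25/(19.7×5.20) = 2.0524
Step 4: W = 1/(μ-λ) = 1/5.20 = 0.19231
Step 5: Wq = λ/(μ(μ-λ)) = 14.5/(19.7×5.20) = 0.1415
Step 6: P(0) = 1-ρ = 0.2640
Verify: L = λW = 14.5×0.19231 = 2.7885 ✔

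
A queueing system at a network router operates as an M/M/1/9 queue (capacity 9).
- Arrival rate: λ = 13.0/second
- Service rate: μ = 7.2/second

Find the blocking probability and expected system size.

ρ = λ/μ = 13.0/7.2 = 1.80556
P₀ = (1-ρ)/(1-ρ^(K+1)) = (1-1.80556)/(1-1.80556^10) = -0.8056/-367.2301 = 0.002194
P_K = P₀×ρ^K = 0.002194 × 1.80556^9 = 0.002194 × 203.9423 = 0.4474
Blocking probability P_9 = 0.4474 (44.74%)
L = ρ[1 - (K+1)ρ^K + Kρ^(K+1)] / [(1-ρ)(1-ρ^(K+1))]
L = 1.80556 × (1 - 10×203.9423 + 9×368.2301) / ((1 - 1.80556) × (1 - 368.2301)) = 7.7859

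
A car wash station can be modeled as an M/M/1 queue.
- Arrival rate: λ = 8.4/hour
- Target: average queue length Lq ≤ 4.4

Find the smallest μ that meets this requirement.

For M/M/1: Lq = λ²/(μ(μ-λ))
Need Lq ≤ 4.4, i.e. μ(μ-λ) ≥ λ²/4.4
μ² - 8.4μ - 70.56/4.4 ≥ 0  →  μ² - 8.4μ - 16.036364 ≥ 0
Quadratic formula (positive root): μ = [λ + √(λ² + 4×16.036364)]/2
Discriminant: 70.56 + 4×16.036364 = 134.7055, √134.7055 = 11.6063
μ ≥ (8.4 + 11.6063)/2 = 10.0031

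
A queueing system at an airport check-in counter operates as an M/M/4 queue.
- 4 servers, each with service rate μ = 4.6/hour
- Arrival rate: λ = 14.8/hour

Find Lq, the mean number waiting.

Traffic intensity: ρ = λ/(cμ) = 14.8/(4×4.6) = 0.8043
Since ρ = 0.8043 < 1, system is stable.
Offered load a = λ/μ = cρ = 14.8/4.6 = 3.2174
P₀ = [ Σₙ₌₀^3 aⁿ/n! + a^4/(4!(1-ρ)) ]⁻¹
Σ = a^0/0! + a^1/1! + a^2/2! + a^3/3! = 1.0000 + 3.2174 + 5.1758 + 5.5509 = 14.9441
a^4/(4!(1-ρ)) = 107.1558/(24 × 0.195652) = 22.8202
P₀ = 1/(14.9441 + 22.8202) = 0.02648
Lq = P₀·a^4·ρ / (4!(1-ρ)²) = 0.026480 × 107.1558 × 0.80435 / (24 × 0.038280) = 2.4843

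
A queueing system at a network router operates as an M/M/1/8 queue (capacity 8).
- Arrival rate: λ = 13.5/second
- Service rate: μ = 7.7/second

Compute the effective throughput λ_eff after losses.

ρ = λ/μ = 13.5/7.7 = 1.75325
P₀ = (1-ρ)/(1-ρ^(K+1)) = (1-1.75325)/(1-1.75325^9) = -0.7532/-155.5289 = 0.004843
P_K = P₀×ρ^K = 0.004843 × 1.75325^8 = 0.004843 × 89.2793 = 0.4324
λ_eff = λ(1-P_K) = 13.5 × (1 - 0.43239) = 13.5 × 0.56761 = 7.6627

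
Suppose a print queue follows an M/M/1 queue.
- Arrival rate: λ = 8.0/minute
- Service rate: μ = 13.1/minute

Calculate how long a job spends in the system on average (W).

First, compute utilization: ρ = λ/μ = 8.0/13.1 = 0.6107
For M/M/1: W = 1/(μ-λ)
W = 1/(13.1-8.0) = 1/5.10
W = 0.1961 minutes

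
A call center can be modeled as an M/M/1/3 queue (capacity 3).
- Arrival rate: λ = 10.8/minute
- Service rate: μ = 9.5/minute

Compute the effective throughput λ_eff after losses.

ρ = λ/μ = 10.8/9.5 = 1.13684
P₀ = (1-ρ)/(1-ρ^(K+1)) = (1-1.13684)/(1-1.13684^4) = -0.1368/-0.6703 = 0.2041
P_K = P₀×ρ^K = 0.2041 × 1.13684^3 = 0.2041 × 1.4693 = 0.2999
λ_eff = λ(1-P_K) = 10.8 × (1 - 0.29994) = 10.8 × 0.70006 = 7.5606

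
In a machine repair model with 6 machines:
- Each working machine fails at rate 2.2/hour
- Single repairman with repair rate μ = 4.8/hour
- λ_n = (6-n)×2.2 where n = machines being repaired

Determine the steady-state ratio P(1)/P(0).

P(1)/P(0) = ∏_{i=0}^{1-1} λ_i/μ_{i+1}
= (6-0)×2.2/4.8
= 2.7500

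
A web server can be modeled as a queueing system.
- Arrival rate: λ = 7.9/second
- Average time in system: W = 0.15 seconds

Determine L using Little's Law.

Little's Law: L = λW
L = 7.9 × 0.15 = 1.1850 requests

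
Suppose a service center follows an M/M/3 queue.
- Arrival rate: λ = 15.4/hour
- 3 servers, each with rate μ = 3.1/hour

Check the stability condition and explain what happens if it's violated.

Stability requires ρ = λ/(cμ) < 1
ρ = 15.4/(3 × 3.1) = 15.4/9.30 = 1.6559
Since 1.6559 ≥ 1, the system is UNSTABLE.
Need c > λ/μ = 15.4/3.1 = 4.97.
Minimum servers needed: c = 5.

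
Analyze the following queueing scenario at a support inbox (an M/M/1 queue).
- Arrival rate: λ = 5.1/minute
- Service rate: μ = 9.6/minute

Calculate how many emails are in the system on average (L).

ρ = λ/μ = 5.1/9.6 = 0.5312
For M/M/1: L = λ/(μ-λ)
L = 5.1/(9.6-5.1) = 5.1/4.50
L = 1.1333 emails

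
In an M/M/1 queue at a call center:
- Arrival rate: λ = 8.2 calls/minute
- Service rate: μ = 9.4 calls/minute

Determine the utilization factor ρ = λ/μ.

Server utilization: ρ = λ/μ
ρ = 8.2/9.4 = 0.8723
The server is busy 87.23% of the time.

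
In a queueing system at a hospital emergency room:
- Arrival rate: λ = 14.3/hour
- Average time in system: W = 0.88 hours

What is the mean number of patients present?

Little's Law: L = λW
L = 14.3 × 0.88 = 12.5840 patients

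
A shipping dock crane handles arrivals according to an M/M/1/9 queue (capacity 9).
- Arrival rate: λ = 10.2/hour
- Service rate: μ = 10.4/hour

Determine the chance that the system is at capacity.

ρ = λ/μ = 10.2/10.4 = 0.98077
P₀ = (1-ρ)/(1-ρ^(K+1)) = (1-0.98077)/(1-0.98077^10) = 0.01923/0.1765 = 0.1090
P_K = P₀×ρ^K = 0.10896 × 0.98077^9 = 0.10896 × 0.83966 = 0.09149
Blocking probability = 9.15%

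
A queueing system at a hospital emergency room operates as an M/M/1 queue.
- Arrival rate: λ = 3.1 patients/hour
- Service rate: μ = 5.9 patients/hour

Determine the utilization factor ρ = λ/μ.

Server utilization: ρ = λ/μ
ρ = 3.1/5.9 = 0.5254
The server is busy 52.54% of the time.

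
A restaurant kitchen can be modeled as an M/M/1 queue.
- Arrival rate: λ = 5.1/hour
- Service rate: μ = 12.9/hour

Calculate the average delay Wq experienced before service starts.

First, compute utilization: ρ = λ/μ = 5.1/12.9 = 0.3953
For M/M/1: Wq = λ/(μ(μ-λ))
Wq = 5.1/(12.9 × (12.9-5.1))
Wq = 5.1/(12.9 × 7.80)
Wq = 0.05069 hours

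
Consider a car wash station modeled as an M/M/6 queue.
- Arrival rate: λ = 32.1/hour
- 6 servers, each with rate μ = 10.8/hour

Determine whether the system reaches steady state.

Stability requires ρ = λ/(cμ) < 1
ρ = 32.1/(6 × 10.8) = 32.1/64.80 = 0.4954
Since 0.4954 < 1, the system is STABLE.
The servers are busy 49.54% of the time.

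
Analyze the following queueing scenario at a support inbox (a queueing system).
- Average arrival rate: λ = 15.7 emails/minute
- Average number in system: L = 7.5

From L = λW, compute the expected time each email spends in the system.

Little's Law: L = λW, so W = L/λ
W = 7.5/15.7 = 0.4777 minutes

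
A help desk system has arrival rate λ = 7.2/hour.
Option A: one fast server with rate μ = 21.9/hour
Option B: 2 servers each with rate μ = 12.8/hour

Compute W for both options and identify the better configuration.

Option A: single server μ = 21.9 (M/M/1)
  ρ_A = 7.2/21.9 = 0.3288
  W_A = 1/(μ-λ) = 1/(21.9-7.2) = 1/14.70 = 0.06803

Option B: 2 servers μ = 12.8 (M/M/2)
  ρ_B = λ/(cμ) = 7.2/(2×12.8) = 0.2812
  Offered load a = λ/μ = cρ = 7.2/12.8 = 0.5625
  P₀ = [ Σₙ₌₀^1 aⁿ/n! + a^2/(2!(1-ρ)) ]⁻¹
  Σ = a^0/0! + a^1/1! = 1.0000 + 0.5625 = 1.5625
  a^2/(2!(1-ρ)) = 0.3164/(2 × 0.7188) = 0.2201
  P₀ = 1/(1.5625 + 0.2201) = 0.5610
  Lq = P₀·a^2·ρ / (2!(1-ρ)²) = 0.56098 × 0.31641 × 0.28125 / (2 × 0.51660) = 0.04832
  Wq_B = Lq/λ = 0.0483165/7.2 = 0.0067106
  W_B = Wq_B + 1/μ = 0.0067106 + 0.078125 = 0.08484

Since W_A = 0.06803 < W_B = 0.08484, Option A (single fast server) has the shorter time in system.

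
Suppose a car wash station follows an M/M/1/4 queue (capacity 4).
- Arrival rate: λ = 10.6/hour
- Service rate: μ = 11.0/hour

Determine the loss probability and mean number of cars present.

ρ = λ/μ = 10.6/11.0 = 0.96364
P₀ = (1-ρ)/(1-ρ^(K+1)) = (1-0.96364)/(1-0.96364^5) = 0.036360/0.16905 = 0.2151
P_K = P₀×ρ^K = 0.2151 × 0.96364^4 = 0.2151 × 0.8623 = 0.1855
Blocking probability P_4 = 0.1855 (18.55%)
L = ρ[1 - (K+1)ρ^K + Kρ^(K+1)] / [(1-ρ)(1-ρ^(K+1))]
L = 0.96364 × (1 - 5×0.8623018 + 4×0.8309485) / ((1 - 0.96364) × (1 - 0.8309485)) = 1.9260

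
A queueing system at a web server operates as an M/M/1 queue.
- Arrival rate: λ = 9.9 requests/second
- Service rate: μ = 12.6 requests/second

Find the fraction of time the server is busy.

Server utilization: ρ = λ/μ
ρ = 9.9/12.6 = 0.7857
The server is busy 78.57% of the time.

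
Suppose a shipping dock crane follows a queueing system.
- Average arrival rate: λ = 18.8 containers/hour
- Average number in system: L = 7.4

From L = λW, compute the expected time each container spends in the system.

Little's Law: L = λW, so W = L/λ
W = 7.4/18.8 = 0.3936 hours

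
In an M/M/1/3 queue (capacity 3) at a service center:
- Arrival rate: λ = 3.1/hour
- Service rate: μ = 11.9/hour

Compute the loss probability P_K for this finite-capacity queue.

ρ = λ/μ = 3.1/11.9 = 0.2605
P₀ = (1-ρ)/(1-ρ^(K+1)) = (1-0.2605)/(1-0.2605^4) = 0.7395/0.9954 = 0.7429
P_K = P₀×ρ^K = 0.7429 × 0.2605^3 = 0.7429 × 0.01768 = 0.01313
Blocking probability = 1.31%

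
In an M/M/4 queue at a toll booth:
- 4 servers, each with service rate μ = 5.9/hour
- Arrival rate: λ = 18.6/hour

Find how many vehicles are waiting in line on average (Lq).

Traffic intensity: ρ = λ/(cμ) = 18.6/(4×5.9) = 0.7881
Since ρ = 0.7881 < 1, system is stable.
Offered load a = λ/μ = cρ = 18.6/5.9 = 3.1525
P₀ = [ Σₙ₌₀^3 aⁿ/n! + a^4/(4!(1-ρ)) ]⁻¹
Σ = a^0/0! + a^1/1! + a^2/2! + a^3/3! = 1.0000 + 3.1525 + 4.9693 + 5.2219 = 14.3437
a^4/(4!(1-ρ)) = 98.7742/(24 × 0.211864) = 19.4256
P₀ = 1/(14.3437 + 19.4256) = 0.02961
Lq = P₀·a^4·ρ / (4!(1-ρ)²) = 0.029613 × 98.7742 × 0.78814 / (24 × 0.044887) = 2.1399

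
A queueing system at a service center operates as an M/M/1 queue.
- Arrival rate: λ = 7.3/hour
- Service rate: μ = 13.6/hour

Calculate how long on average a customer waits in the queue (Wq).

First, compute utilization: ρ = λ/μ = 7.3/13.6 = 0.5368
For M/M/1: Wq = λ/(μ(μ-λ))
Wq = 7.3/(13.6 × (13.6-7.3))
Wq = 7.3/(13.6 × 6.30)
Wq = 0.08520 hours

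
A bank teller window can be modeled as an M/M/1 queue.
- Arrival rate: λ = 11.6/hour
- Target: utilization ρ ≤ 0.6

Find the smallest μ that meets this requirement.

ρ = λ/μ, so μ = λ/ρ
μ ≥ 11.6/0.6 = 19.3333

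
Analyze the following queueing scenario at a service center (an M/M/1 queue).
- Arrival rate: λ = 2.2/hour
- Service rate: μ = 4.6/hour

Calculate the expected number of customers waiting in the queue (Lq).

ρ = λ/μ = 2.2/4.6 = 0.4783
For M/M/1: Lq = λ²/(μ(μ-λ))
Lq = 4.84/(4.6 × 2.40)
Lq = 0.4384 customers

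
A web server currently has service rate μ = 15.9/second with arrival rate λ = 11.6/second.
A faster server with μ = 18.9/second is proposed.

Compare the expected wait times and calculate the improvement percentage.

System 1: ρ₁ = 11.6/15.9 = 0.7296, W₁ = 1/(15.9-11.6) = 0.2326
System 2: ρ₂ = 11.6/18.9 = 0.6138, W₂ = 1/(18.9-11.6) = 0.1370
Improvement: (W₁-W₂)/W₁ = (0.2326-0.1370)/0.2326 = 41.10%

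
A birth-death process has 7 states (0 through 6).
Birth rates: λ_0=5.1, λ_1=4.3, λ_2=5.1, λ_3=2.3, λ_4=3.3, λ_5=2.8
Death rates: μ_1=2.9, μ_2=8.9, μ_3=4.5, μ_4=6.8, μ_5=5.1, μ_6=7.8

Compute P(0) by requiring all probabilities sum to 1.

Ratios P(n)/P(0) = (λ₀···λₙ₋₁)/(μ₁···μₙ):
P(1)/P(0) = (5.1)/(2.9) = 1.7586
P(2)/P(0) = (5.1×4.3)/(2.9×8.9) = 0.8497
P(3)/P(0) = (5.1×4.3×5.1)/(2.9×8.9×4.5) = 0.9630
P(4)/P(0) = (5.1×4.3×5.1×2.3)/(2.9×8.9×4.5×6.8) = 0.3257
P(5)/P(0) = (5.1×4.3×5.1×2.3×3.3)/(2.9×8.9×4.5×6.8×5.1) = 0.2108
P(6)/P(0) = (5.1×4.3×5.1×2.3×3.3×2.8)/(2.9×8.9×4.5×6.8×5.1×7.8) = 0.07565

Normalization: ∑ P(n) = 1
P(0) × (1.0000 + 1.7586 + 0.8497 + 0.9630 + 0.3257 + 0.2108 + 0.07565) = 1
P(0) × 5.1834 = 1
P(0) = 1/5.1834 = 0.1929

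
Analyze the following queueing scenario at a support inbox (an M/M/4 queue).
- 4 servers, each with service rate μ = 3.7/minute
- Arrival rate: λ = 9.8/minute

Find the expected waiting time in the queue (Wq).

Traffic intensity: ρ = λ/(cμ) = 9.8/(4×3.7) = 0.6622
Since ρ = 0.6622 < 1, system is stable.
Offered load a = λ/μ = cρ = 9.8/3.7 = 2.6486
P₀ = [ Σₙ₌₀^3 aⁿ/n! + a^4/(4!(1-ρ)) ]⁻¹
Σ = a^0/0! + a^1/1! + a^2/2! + a^3/3! = 1.0000 + 2.6486 + 3.5077 + 3.0969 = 10.2532
a^4/(4!(1-ρ)) = 49.2150/(24 × 0.33784) = 6.0698
P₀ = 1/(10.2532 + 6.0698) = 0.06126
Lq = P₀·a^4·ρ / (4!(1-ρ)²) = 0.0612631 × 49.2150 × 0.662162 / (24 × 0.114134) = 0.7288
Wq = Lq/λ = 0.7288/9.8 = 0.07437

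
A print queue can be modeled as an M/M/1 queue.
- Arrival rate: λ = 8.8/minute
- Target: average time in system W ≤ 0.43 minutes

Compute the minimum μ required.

For M/M/1: W = 1/(μ-λ)
Need W ≤ 0.43, so 1/(μ-λ) ≤ 0.43
μ - λ ≥ 1/0.43 = 2.3256
μ ≥ 8.8 + 2.3256 = 11.1256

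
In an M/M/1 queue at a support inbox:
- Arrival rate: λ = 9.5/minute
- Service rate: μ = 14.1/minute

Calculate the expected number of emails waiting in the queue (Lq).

ρ = λ/μ = 9.5/14.1 = 0.6738
For M/M/1: Lq = λ²/(μ(μ-λ))
Lq = 90.25/(14.1 × 4.60)
Lq = 1.3915 emails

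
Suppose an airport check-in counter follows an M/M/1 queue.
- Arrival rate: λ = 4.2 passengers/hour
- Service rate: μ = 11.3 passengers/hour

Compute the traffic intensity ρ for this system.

Server utilization: ρ = λ/μ
ρ = 4.2/11.3 = 0.3717
The server is busy 37.17% of the time.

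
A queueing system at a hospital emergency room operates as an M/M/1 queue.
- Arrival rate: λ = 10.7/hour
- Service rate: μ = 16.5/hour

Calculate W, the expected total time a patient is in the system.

First, compute utilization: ρ = λ/μ = 10.7/16.5 = 0.6485
For M/M/1: W = 1/(μ-λ)
W = 1/(16.5-10.7) = 1/5.80
W = 0.1724 hours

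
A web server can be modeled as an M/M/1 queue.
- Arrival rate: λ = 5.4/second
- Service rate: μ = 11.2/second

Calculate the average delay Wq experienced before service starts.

First, compute utilization: ρ = λ/μ = 5.4/11.2 = 0.4821
For M/M/1: Wq = λ/(μ(μ-λ))
Wq = 5.4/(11.2 × (11.2-5.4))
Wq = 5.4/(11.2 × 5.80)
Wq = 0.08313 seconds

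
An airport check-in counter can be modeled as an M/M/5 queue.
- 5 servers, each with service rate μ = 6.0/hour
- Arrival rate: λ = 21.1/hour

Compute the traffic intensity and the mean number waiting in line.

Traffic intensity: ρ = λ/(cμ) = 21.1/(5×6.0) = 0.7033
Since ρ = 0.7033 < 1, system is stable.
Offered load a = λ/μ = cρ = 21.1/6.0 = 3.5167
P₀ = [ Σₙ₌₀^4 aⁿ/n! + a^5/(5!(1-ρ)) ]⁻¹
Σ = a^0/0! + a^1/1! + a^2/2! + a^3/3! + a^4/4! = 1.00000 + 3.51667 + 6.18347 + 7.24840 + 6.37255 = 24.3211
a^5/(5!(1-ρ)) = 537.8436/(120 × 0.2966667) = 15.1080
P₀ = 1/(24.3211 + 15.1080) = 0.02536
Lq = P₀·a^5·ρ / (5!(1-ρ)²) = 0.025362 × 537.8436 × 0.70333 / (120 × 0.088011) = 0.9084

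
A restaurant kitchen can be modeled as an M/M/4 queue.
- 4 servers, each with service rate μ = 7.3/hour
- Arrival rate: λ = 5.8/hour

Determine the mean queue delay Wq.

Traffic intensity: ρ = λ/(cμ) = 5.8/(4×7.3) = 0.1986
Since ρ = 0.1986 < 1, system is stable.
Offered load a = λ/μ = cρ = 5.8/7.3 = 0.7945
P₀ = [ Σₙ₌₀^3 aⁿ/n! + a^4/(4!(1-ρ)) ]⁻¹
Σ = a^0/0! + a^1/1! + a^2/2! + a^3/3! = 1.0000 + 0.7945 + 0.3156 + 0.08359 = 2.1937
a^4/(4!(1-ρ)) = 0.3985/(24 × 0.8014) = 0.02072
P₀ = 1/(2.1937 + 0.02072) = 0.4516
Lq = P₀·a^4·ρ / (4!(1-ρ)²) = 0.4516 × 0.3985 × 0.1986 / (24 × 0.6422) = 0.002319
Wq = Lq/λ = 0.002319/5.8 = 0.0003998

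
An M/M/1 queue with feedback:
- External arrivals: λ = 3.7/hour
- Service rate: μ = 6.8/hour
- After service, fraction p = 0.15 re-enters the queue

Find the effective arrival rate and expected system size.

Effective arrival rate: λ_eff = λ/(1-p) = 3.7/(1-0.15) = 3.7/0.85 = 4.35294
ρ = λ_eff/μ = 4.35294/6.8 = 0.640138
L = ρ/(1-ρ) = 0.640138/(1-0.640138) = 1.7788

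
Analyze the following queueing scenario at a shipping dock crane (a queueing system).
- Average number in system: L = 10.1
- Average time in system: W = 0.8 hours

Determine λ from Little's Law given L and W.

Little's Law: L = λW, so λ = L/W
λ = 10.1/0.8 = 12.6250 containers/hour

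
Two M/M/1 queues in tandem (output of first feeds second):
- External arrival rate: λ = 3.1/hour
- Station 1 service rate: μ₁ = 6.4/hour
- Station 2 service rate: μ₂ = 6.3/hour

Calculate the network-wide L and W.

By Jackson's theorem, each station behaves as independent M/M/1.
Station 1: ρ₁ = 3.1/6.4 = 0.4844, L₁ = ρ₁/(1-ρ₁) = λ/(μ₁-λ) = 3.1/3.30 = 0.93939
Station 2: ρ₂ = 3.1/6.3 = 0.4921, L₂ = ρ₂/(1-ρ₂) = λ/(μ₂-λ) = 3.1/3.20 = 0.96875
Total: L = L₁ + L₂ = 0.93939 + 0.96875 = 1.9081
W = L/λ = 1.9081/3.1 = 0.6155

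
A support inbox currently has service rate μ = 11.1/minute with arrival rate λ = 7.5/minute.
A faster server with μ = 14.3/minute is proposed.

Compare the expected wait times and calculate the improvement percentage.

System 1: ρ₁ = 7.5/11.1 = 0.6757, W₁ = 1/(11.1-7.5) = 0.27778
System 2: ρ₂ = 7.5/14.3 = 0.5245, W₂ = 1/(14.3-7.5) = 0.14706
Improvement: (W₁-W₂)/W₁ = (0.27778-0.14706)/0.27778 = 47.06%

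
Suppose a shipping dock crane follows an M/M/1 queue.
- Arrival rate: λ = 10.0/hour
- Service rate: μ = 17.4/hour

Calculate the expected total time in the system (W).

First, compute utilization: ρ = λ/μ = 10.0/17.4 = 0.5747
For M/M/1: W = 1/(μ-λ)
W = 1/(17.4-10.0) = 1/7.40
W = 0.1351 hours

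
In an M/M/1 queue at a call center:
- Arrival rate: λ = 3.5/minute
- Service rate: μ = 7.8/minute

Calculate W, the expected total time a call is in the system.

First, compute utilization: ρ = λ/μ = 3.5/7.8 = 0.4487
For M/M/1: W = 1/(μ-λ)
W = 1/(7.8-3.5) = 1/4.30
W = 0.2326 minutes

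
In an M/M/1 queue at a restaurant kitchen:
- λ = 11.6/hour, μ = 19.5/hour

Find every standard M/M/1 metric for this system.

Step 1: ρ = λ/μ = 11.6/19.5 = 0.5949
Step 2: L = λ/(μ-λ) = 11.6/7.90 = 1.4684
Step 3: Lq = λ²/(μ(μ-λ)) = 134.56/(19.5×7.90) = 0.8735
Step 4: W = 1/(μ-λ) = 1/7.90 = 0.126582
Step 5: Wq = λ/(μ(μ-λ)) = 11.6/(19.5×7.90) = 0.07530
Step 6: P(0) = 1-ρ = 0.4051
Verify: L = λW = 11.6×0.126582 = 1.4684 ✔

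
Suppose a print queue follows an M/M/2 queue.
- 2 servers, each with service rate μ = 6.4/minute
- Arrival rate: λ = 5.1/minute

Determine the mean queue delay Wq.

Traffic intensity: ρ = λ/(cμ) = 5.1/(2×6.4) = 0.3984
Since ρ = 0.3984 < 1, system is stable.
Offered load a = λ/μ = cρ = 5.1/6.4 = 0.7969
P₀ = [ Σₙ₌₀^1 aⁿ/n! + a^2/(2!(1-ρ)) ]⁻¹
Σ = a^0/0! + a^1/1! = 1.0000 + 0.7969 = 1.7969
a^2/(2!(1-ρ)) = 0.6350/(2 × 0.6016) = 0.5278
P₀ = 1/(1.7969 + 0.5278) = 0.4302
Lq = P₀·a^2·ρ / (2!(1-ρ)²) = 0.4302 × 0.6350 × 0.3984 / (2 × 0.3619) = 0.1504
Wq = Lq/λ = 0.1504/5.1 = 0.02949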